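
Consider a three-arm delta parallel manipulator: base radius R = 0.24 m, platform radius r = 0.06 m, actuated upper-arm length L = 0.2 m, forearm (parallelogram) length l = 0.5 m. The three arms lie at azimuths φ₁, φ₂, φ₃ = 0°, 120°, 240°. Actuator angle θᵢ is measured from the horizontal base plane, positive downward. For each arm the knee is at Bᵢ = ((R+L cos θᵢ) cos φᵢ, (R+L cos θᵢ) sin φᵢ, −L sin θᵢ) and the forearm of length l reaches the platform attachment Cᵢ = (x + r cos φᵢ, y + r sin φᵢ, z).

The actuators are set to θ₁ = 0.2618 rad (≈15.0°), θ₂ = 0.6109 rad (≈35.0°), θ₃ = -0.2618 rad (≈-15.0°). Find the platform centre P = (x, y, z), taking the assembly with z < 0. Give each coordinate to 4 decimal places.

centre 1 = (0.3732·cos0.0°, 0.3732·sin0.0°, -0.0518) = (0.3732, 0.0000, -0.0518)
φ2=120.0°: virtual centre (-0.1719, 0.2978, -0.1147), radius l
centre 3 = (0.3732·cos240.0°, 0.3732·sin240.0°, 0.0518) = (-0.1866, -0.3232, 0.0518)
subtract pairs → two planes through P
linear system: -1.0902x+0.5955y = -0.0106−-0.1259z; -1.1196x+-0.6464y = 0.0000−0.2071z
det = 1.3714;  x = 0.0050+0.0306z,  y = -0.0086+0.2674z
sphere 1 gives Az²+Bz+C=0 with A=1.0724, B=0.0764, C=-0.1117;  B²−4AC=0.4849;  roots -0.3603, 0.2890;  negative root z = -0.3603
x = -0.0060, y = -0.1050

(-0.0060, -0.1050, -0.3603)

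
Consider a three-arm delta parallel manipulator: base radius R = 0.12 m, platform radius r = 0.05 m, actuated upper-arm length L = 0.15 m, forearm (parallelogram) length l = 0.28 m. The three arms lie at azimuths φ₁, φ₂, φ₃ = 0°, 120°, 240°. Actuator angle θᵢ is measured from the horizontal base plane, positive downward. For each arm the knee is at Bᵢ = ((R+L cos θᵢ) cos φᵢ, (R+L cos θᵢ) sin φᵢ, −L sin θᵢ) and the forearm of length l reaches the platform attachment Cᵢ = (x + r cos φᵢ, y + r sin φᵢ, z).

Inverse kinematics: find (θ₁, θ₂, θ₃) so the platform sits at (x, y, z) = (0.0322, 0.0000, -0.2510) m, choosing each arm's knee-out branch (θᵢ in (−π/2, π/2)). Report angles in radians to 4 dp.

θ₁ = 0.2617, θ₂ = 0.5237, θ₃ = 0.5237

φ1=0.0° → target in arm frame (0.0322, 0.0000)
  A cos θ + B sin θ = C:  0.0378·cos θ + -0.2510·sin θ = -0.0284
  γ=atan2(-0.2510,0.0378)=-1.4213;  ψ=arccos(-0.1120)=1.6830;  θ1=γ+ψ≈0.2617
arm 2 (φ=120.0°): x'=-0.0161, y'=-0.0279
  e−x'=0.0861;  (l²−L²−(e−x')²−y'²−z²)/2L = -0.0510
  √(A²+B²)=0.2654;  θ2 = -1.2403+1.7641 ≈ 0.5237
φ3=240.0° → target in arm frame (-0.0161, 0.0279)
  e−x'=0.0861;  (l²−L²−(e−x')²−y'²−z²)/2L = -0.0510
  θ3 = atan2(B,A) + arccos(C/0.2654) = 0.5237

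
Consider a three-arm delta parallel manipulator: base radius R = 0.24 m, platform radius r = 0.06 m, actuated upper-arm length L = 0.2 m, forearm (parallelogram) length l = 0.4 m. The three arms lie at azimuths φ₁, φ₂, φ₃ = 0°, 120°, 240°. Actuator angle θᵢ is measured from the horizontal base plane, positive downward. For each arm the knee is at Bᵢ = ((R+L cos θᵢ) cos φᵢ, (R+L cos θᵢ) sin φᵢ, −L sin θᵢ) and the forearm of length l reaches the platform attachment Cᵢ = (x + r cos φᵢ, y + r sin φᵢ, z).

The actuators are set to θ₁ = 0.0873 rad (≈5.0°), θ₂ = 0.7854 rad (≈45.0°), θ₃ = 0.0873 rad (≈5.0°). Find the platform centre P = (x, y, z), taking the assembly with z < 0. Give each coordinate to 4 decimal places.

(0.0360, -0.0624, -0.2132)

φ1=0.0°: virtual centre (0.3792, 0.0000, -0.0174), radius l
centre 2 = (0.3214·cos120.0°, 0.3214·sin120.0°, -0.1414) = (-0.1607, 0.2784, -0.1414)
φ3=240.0°: virtual centre (-0.1896, -0.3284, -0.0174), radius l
eliminate P² terms by subtracting sphere 1 from 2 and 3
linear system: -1.0799x+0.5567y = -0.0208−-0.2480z; -1.1377x+-0.6569y = 0.0000−0.0000z
Cramer: x(z) = 0.0102-0.1213z;  y(z) = -0.0176+0.2101z
quadratic in z: (1.0589)z²+(0.1170)z+(-0.0232)=0, √Δ=0.3345 → z ∈ {-0.2132, 0.1027}; z = -0.2132 (taking z<0)
x = 0.0360, y = -0.0624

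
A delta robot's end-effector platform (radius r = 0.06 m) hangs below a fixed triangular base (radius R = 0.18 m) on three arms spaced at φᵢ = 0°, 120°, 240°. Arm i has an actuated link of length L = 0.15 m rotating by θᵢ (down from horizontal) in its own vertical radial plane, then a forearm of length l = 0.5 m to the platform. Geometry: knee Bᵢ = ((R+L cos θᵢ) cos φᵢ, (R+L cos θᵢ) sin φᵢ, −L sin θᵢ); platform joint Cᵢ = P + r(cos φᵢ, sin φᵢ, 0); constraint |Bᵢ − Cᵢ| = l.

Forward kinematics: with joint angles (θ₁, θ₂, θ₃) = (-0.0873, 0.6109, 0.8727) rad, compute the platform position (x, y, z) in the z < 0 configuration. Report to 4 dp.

(0.1530, 0.0472, -0.4709)

O1 = (0.2694·cos0.0°, 0.2694·sin0.0°, 0.0131) = (0.2694, 0.0000, 0.0131)
arm 2 at φ=120.0°: (R−r)+L cos θ2 = 0.2429;  O2 = (-0.1214, 0.2103, -0.0860)
φ3=240.0°: virtual centre (-0.1082, -0.1874, -0.1149), radius l
eliminate P² terms by subtracting sphere 1 from 2 and 3
[-0.7817 0.4207 -0.1982]·P = -0.0064;  [-0.7553 -0.3748 -0.2560]·P = -0.0127
det = 0.6107;  x = 0.0127+-0.2980z,  y = 0.0084+-0.0825z
into |P−O₁|² = l²: 1.0956z² + 0.1255z + -0.1838 = 0;  Δ = 0.8214;  z = -0.4709 or 0.3563 → z<0 root = -0.4709
x = 0.1530, y = 0.0472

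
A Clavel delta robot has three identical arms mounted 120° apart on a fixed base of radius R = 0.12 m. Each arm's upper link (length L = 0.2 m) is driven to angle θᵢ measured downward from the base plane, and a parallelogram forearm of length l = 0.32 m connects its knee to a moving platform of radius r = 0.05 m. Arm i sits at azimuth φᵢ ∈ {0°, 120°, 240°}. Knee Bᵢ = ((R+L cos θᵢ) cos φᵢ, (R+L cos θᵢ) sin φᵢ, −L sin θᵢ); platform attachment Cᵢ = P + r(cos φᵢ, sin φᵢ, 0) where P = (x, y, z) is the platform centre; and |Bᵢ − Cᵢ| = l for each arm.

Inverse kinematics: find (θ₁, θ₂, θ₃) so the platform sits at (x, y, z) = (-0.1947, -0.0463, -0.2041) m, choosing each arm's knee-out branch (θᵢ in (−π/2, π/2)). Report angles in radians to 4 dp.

φ1=0.0° → target in arm frame (-0.1947, -0.0463)
  A=0.2647, B=-0.2041, C=(l²−L²−A²−y'²−z²)/(2L)=-0.1287
  θ1 = atan2(B,A) + arccos(C/0.3342) = 1.3091
φ2=120.0° → target in arm frame (0.0573, 0.1918)
  A=0.0127, B=-0.2041, C=(l²−L²−A²−y'²−z²)/(2L)=-0.0405
  θ2 = atan2(B,A) + arccos(C/0.2045) = 0.2617
arm 3 (φ=240.0°): x'=0.1374, y'=-0.1455
  A=-0.0674, B=-0.2041, C=(l²−L²−A²−y'²−z²)/(2L)=-0.0124
  √(A²+B²)=0.2150;  θ3 = -1.8900+1.6286 ≈ -0.2614

θ₁ = 1.3091, θ₂ = 0.2617, θ₃ = -0.2614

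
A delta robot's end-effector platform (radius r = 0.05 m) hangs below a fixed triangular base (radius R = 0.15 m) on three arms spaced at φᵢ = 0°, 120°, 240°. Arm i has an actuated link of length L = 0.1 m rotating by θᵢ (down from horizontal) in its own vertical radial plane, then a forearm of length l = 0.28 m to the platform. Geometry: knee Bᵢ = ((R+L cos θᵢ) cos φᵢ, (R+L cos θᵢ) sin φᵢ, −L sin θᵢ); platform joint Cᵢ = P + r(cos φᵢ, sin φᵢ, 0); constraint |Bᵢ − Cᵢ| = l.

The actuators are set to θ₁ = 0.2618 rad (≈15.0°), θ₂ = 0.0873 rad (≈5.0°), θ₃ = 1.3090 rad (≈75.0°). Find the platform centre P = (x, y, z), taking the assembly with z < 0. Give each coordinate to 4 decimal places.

centre 1 = (0.1966·cos0.0°, 0.1966·sin0.0°, -0.0259) = (0.1966, 0.0000, -0.0259)
φ2=120.0°: virtual centre (-0.0998, 0.1729, -0.0087), radius l
centre 3 = (0.1259·cos240.0°, 0.1259·sin240.0°, -0.0966) = (-0.0629, -0.1090, -0.0966)
subtract pairs → two planes through P
plane₁₂: -0.5928x+0.3458y+0.0343z = 0.0006
det = 0.3087;  x = 0.0154+-0.1341z,  y = 0.0282+-0.3293z
sphere 1 gives Az²+Bz+C=0 with A=1.1264, B=0.0818, C=-0.0441;  B²−4AC=0.2054;  roots -0.2375, 0.1649;  negative root z = -0.2375
x = 0.0473, y = 0.1064

(0.0473, 0.1064, -0.2375)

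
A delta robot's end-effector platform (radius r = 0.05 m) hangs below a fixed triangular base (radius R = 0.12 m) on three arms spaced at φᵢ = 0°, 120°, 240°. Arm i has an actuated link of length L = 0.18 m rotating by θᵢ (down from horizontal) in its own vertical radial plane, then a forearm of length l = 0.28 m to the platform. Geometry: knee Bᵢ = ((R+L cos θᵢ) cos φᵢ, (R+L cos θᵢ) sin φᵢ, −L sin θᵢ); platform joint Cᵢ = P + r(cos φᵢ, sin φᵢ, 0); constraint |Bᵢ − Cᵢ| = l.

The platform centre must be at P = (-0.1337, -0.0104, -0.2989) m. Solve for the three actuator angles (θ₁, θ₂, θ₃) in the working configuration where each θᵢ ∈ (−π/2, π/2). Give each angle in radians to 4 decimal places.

rotate P by −φ1: (-0.1337, -0.0104, -0.2989)
  A=0.2037, B=-0.2989, C=(l²−L²−A²−y'²−z²)/(2L)=-0.2360
  θ1 = atan2(B,A) + arccos(C/0.3617) = 1.3088
φ2=120.0° → target in arm frame (0.0578, 0.1210)
  e−x'=0.0122;  (l²−L²−(e−x')²−y'²−z²)/2L = -0.1615
  γ=atan2(-0.2989,0.0122)=-1.5301;  ψ=arccos(-0.5397)=2.1409;  θ2=γ+ψ≈0.6108
φ3=240.0° → target in arm frame (0.0759, -0.1106)
  A cos θ + B sin θ = C:  -0.0059·cos θ + -0.2989·sin θ = -0.1545
  √(A²+B²)=0.2990;  θ3 = -1.5904+2.1137 ≈ 0.5234

θ₁ = 1.3088, θ₂ = 0.6108, θ₃ = 0.5234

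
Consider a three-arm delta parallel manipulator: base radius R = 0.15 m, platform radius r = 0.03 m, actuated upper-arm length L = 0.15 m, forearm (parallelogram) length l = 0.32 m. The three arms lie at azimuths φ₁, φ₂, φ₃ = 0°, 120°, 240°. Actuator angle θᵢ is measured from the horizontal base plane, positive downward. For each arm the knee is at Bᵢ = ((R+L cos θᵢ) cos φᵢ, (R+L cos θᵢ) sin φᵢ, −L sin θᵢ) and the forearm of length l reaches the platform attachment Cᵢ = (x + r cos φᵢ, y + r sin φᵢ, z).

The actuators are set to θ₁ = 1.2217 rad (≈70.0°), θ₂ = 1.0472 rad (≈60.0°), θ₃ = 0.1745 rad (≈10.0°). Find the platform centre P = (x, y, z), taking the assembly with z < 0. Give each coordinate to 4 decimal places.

φ1=0.0°: virtual centre (0.1713, 0.0000, -0.1410), radius l
φ2=120.0°: virtual centre (-0.0975, 0.1689, -0.1299), radius l
S3 = (0.2677·cos240.0°, 0.2677·sin240.0°, -0.0260) = (-0.1339, -0.2319, -0.0260)
eliminate P² terms by subtracting sphere 1 from 2 and 3
plane₁₂: -0.5376x+0.3377y+0.0221z = 0.0057
det = 0.4554;  x = -0.0229+0.1929z,  y = -0.0197+0.2417z
quadratic in z: (1.0956)z²+(0.1974)z+(-0.0444)=0, √Δ=0.4833 → z ∈ {-0.3107, 0.1305}; z = -0.3107 (taking z<0)
x = -0.0829, y = -0.0948

(-0.0829, -0.0948, -0.3107)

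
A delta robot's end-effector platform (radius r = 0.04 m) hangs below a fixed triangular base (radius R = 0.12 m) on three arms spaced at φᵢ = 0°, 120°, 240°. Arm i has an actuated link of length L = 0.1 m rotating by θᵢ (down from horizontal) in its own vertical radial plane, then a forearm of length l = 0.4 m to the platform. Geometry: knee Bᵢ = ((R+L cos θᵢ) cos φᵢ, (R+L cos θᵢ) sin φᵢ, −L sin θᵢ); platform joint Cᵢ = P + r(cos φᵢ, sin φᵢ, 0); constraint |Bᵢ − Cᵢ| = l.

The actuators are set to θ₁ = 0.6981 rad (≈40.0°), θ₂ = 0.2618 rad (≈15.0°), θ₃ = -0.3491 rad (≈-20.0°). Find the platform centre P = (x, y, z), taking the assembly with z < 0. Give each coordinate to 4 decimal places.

(-0.1065, -0.0705, -0.3572)

centre 1 = (0.1566·cos0.0°, 0.1566·sin0.0°, -0.0643) = (0.1566, 0.0000, -0.0643)
centre 2 = (0.1766·cos120.0°, 0.1766·sin120.0°, -0.0259) = (-0.0883, 0.1529, -0.0259)
arm 3 at φ=240.0°: (R−r)+L cos θ3 = 0.1740;  centre 3 = (-0.0870, -0.1507, 0.0342)
|centre ₂|²−|centre ₁|² = 0.0032;  |centre ₃|²−|centre ₁|² = 0.0028
plane₁₂: -0.4898x+0.3059y+0.0768z = 0.0032
Cramer: x(z) = -0.0061+0.2811z;  y(z) = 0.0007+0.1991z
quadratic in z: (1.1187)z²+(0.0373)z+(-0.1294)=0, √Δ=0.7618 → z ∈ {-0.3572, 0.3238}; z = -0.3572 (taking z<0)
x = -0.1065, y = -0.0705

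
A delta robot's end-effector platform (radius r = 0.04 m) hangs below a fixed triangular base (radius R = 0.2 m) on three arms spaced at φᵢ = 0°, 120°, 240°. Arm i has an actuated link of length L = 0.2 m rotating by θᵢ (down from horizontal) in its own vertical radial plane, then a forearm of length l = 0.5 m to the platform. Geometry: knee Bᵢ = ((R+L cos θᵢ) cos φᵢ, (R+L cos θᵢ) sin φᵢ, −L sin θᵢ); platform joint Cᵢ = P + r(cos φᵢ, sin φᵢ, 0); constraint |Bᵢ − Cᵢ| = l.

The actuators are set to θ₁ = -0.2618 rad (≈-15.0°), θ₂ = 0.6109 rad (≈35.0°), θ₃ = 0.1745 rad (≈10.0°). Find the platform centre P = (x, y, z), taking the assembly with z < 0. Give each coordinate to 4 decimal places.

φ1=0.0°: virtual centre (0.3532, 0.0000, 0.0518), radius l
centre 2 = (0.3238·cos120.0°, 0.3238·sin120.0°, -0.1147) = (-0.1619, 0.2804, -0.1147)
φ3=240.0°: virtual centre (-0.1785, -0.3091, -0.0347), radius l
subtract pairs → two planes through P
plane₁₂: -1.0302x+0.5609y+-0.3330z = -0.0094
det = 1.2334;  x = 0.0042+-0.2456z,  y = -0.0091+0.1426z
quadratic in z: (1.0806)z²+(0.0653)z+(-0.1254)=0, √Δ=0.7392 → z ∈ {-0.3722, 0.3118}; z = -0.3722 (taking z<0)
x = 0.0956, y = -0.0622

(0.0956, -0.0622, -0.3722)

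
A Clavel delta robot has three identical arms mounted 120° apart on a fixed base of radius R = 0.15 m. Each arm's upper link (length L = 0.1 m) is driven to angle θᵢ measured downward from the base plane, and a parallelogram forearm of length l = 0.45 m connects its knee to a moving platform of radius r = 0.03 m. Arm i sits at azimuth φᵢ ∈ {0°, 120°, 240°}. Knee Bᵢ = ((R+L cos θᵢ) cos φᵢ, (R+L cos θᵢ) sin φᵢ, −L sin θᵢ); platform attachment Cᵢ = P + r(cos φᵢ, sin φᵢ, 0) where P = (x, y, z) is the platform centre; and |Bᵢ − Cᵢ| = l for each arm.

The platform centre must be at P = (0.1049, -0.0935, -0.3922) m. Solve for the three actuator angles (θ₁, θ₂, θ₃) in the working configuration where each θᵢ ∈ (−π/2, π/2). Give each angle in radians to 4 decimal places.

arm 1 (φ=0.0°): x'=0.1049, y'=-0.0935
  A cos θ + B sin θ = C:  0.0151·cos θ + -0.3922·sin θ = 0.1485
  γ=atan2(-0.3922,0.0151)=-1.5323;  ψ=arccos(0.3785)=1.1827;  θ1=γ+ψ≈-0.3497
rotate P by −φ2: (-0.1334, -0.0441, -0.3922)
  A cos θ + B sin θ = C:  0.2534·cos θ + -0.3922·sin θ = -0.1374
  √(A²+B²)=0.4670;  θ2 = -0.9971+1.8696 ≈ 0.8724
φ3=240.0° → target in arm frame (0.0285, 0.1376)
  A=0.0915, B=-0.3922, C=(l²−L²−A²−y'²−z²)/(2L)=0.0569
  γ=atan2(-0.3922,0.0915)=-1.3417;  ψ=arccos(0.1413)=1.4291;  θ3=γ+ψ≈0.0874

θ₁ = -0.3497, θ₂ = 0.8724, θ₃ = 0.0874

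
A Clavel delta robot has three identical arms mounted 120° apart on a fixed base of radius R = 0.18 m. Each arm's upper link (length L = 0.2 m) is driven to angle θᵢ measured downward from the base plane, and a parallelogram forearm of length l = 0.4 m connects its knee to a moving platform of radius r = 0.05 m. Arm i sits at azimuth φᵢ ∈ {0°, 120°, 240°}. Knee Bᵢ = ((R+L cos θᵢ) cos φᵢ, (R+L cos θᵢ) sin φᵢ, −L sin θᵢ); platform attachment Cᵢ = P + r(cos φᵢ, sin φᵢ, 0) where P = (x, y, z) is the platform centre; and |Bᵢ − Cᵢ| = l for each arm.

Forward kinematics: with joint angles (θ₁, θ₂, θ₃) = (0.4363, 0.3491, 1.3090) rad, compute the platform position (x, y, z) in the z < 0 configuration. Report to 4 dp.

(0.0790, 0.1595, -0.3684)

arm 1 at φ=0.0°: e+L cos θ1 = 0.3113;  centre 1 = (0.3113, 0.0000, -0.0845)
centre 2 = (0.3179·cos120.0°, 0.3179·sin120.0°, -0.0684) = (-0.1590, 0.2753, -0.0684)
centre 3 = (0.1818·cos240.0°, 0.1818·sin240.0°, -0.1932) = (-0.0909, -0.1574, -0.1932)
subtract pairs → two planes through P
[-0.9405 0.5507 0.0322]·P = 0.0017;  [-0.8043 -0.3148 -0.2173]·P = -0.0337
det = 0.7390;  x = 0.0244+-0.1482z,  y = 0.0447+-0.3117z
sphere 1 gives Az²+Bz+C=0 with A=1.1191, B=0.2262, C=-0.0685;  B²−4AC=0.3580;  roots -0.3684, 0.1662;  negative root z = -0.3684
x = 0.0790, y = 0.1595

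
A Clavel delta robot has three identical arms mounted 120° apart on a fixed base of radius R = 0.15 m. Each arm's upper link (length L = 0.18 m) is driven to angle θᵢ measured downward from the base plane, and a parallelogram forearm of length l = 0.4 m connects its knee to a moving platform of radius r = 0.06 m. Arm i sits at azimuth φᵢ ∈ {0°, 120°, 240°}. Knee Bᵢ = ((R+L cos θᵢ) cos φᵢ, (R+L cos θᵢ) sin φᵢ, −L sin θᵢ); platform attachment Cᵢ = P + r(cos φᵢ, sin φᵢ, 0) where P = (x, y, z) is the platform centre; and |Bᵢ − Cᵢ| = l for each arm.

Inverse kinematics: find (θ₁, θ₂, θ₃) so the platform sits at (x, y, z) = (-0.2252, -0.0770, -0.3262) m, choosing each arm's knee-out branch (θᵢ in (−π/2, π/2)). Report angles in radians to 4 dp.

θ₁ = 1.3092, θ₂ = 0.4367, θ₃ = -0.1744

rotate P by −φ1: (-0.2252, -0.0770, -0.3262)
  A=0.3152, B=-0.3262, C=(l²−L²−A²−y'²−z²)/(2L)=-0.2336
  γ=atan2(-0.3262,0.3152)=-0.8025;  ψ=arccos(-0.5149)=2.1117;  θ1=γ+ψ≈1.3092
arm 2 (φ=120.0°): x'=0.0459, y'=0.2335
  A=0.0441, B=-0.3262, C=(l²−L²−A²−y'²−z²)/(2L)=-0.0980
  γ=atan2(-0.3262,0.0441)=-1.4365;  ψ=arccos(-0.2978)=1.8732;  θ2=γ+ψ≈0.4367
rotate P by −φ3: (0.1793, -0.1565, -0.3262)
  A=-0.0893, B=-0.3262, C=(l²−L²−A²−y'²−z²)/(2L)=-0.0313
  θ3 = atan2(B,A) + arccos(C/0.3382) = -0.1744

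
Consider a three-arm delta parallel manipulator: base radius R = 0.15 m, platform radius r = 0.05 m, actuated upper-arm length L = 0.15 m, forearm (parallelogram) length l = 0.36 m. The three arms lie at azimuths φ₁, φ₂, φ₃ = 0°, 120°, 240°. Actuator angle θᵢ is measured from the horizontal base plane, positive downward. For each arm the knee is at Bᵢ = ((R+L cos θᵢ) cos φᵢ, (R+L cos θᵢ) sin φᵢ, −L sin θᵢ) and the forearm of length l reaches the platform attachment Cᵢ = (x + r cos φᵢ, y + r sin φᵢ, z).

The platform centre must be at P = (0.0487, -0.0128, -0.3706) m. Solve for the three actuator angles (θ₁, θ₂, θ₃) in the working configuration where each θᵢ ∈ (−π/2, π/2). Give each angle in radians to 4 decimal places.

arm 1 (φ=0.0°): x'=0.0487, y'=-0.0128
  e−x'=0.0513;  (l²−L²−(e−x')²−y'²−z²)/2L = -0.1101
  θ1 = atan2(B,A) + arccos(C/0.3741) = 0.4363
φ2=120.0° → target in arm frame (-0.0354, -0.0358)
  A=0.1354, B=-0.3706, C=(l²−L²−A²−y'²−z²)/(2L)=-0.1662
  γ=atan2(-0.3706,0.1354)=-1.2204;  ψ=arccos(-0.4213)=2.0056;  θ2=γ+ψ≈0.7852
rotate P by −φ3: (-0.0133, 0.0486, -0.3706)
  e−x'=0.1133;  (l²−L²−(e−x')²−y'²−z²)/2L = -0.1514
  √(A²+B²)=0.3875;  θ3 = -1.2742+1.9723 ≈ 0.6981

θ₁ = 0.4363, θ₂ = 0.7852, θ₃ = 0.6981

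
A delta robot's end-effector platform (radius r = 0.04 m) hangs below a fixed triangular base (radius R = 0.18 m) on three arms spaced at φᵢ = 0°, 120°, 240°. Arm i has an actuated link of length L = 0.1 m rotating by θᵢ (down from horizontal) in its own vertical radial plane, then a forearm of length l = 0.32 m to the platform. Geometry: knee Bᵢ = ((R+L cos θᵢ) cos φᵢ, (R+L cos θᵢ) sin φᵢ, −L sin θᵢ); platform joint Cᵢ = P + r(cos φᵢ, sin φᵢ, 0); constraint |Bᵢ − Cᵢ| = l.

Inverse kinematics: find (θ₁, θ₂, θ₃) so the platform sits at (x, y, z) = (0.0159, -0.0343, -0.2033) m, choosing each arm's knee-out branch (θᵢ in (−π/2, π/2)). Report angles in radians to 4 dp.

rotate P by −φ1: (0.0159, -0.0343, -0.2033)
  A cos θ + B sin θ = C:  0.1241·cos θ + -0.2033·sin θ = 0.1725
  √(A²+B²)=0.2382;  θ1 = -1.0227+0.7611 ≈ -0.2616
arm 2 (φ=120.0°): x'=-0.0377, y'=0.0034
  e−x'=0.1777;  (l²−L²−(e−x')²−y'²−z²)/2L = 0.0975
  γ=atan2(-0.2033,0.1777)=-0.8526;  ψ=arccos(0.3611)=1.2014;  θ2=γ+ψ≈0.3488
rotate P by −φ3: (0.0218, 0.0309, -0.2033)
  A=0.1182, B=-0.2033, C=(l²−L²−A²−y'²−z²)/(2L)=0.1807
  θ3 = atan2(B,A) + arccos(C/0.2352) = -0.3491

θ₁ = -0.2616, θ₂ = 0.3488, θ₃ = -0.3491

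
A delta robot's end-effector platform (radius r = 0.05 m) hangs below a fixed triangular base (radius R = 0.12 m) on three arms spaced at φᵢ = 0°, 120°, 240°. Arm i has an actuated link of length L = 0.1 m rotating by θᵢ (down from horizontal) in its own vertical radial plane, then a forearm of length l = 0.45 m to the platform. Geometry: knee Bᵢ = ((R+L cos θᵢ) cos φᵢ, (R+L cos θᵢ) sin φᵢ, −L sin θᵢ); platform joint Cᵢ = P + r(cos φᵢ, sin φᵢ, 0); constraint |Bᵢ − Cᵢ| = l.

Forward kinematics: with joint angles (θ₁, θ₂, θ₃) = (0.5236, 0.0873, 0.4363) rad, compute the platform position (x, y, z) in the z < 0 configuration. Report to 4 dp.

φ1=0.0°: virtual centre (0.1566, 0.0000, -0.0500), radius l
O2 = (0.1696·cos120.0°, 0.1696·sin120.0°, -0.0087) = (-0.0848, 0.1469, -0.0087)
φ3=240.0°: virtual centre (-0.0803, -0.1391, -0.0423), radius l
eliminate P² terms by subtracting sphere 1 from 2 and 3
[-0.4828 0.2938 0.0826]·P = 0.0018;  [-0.4738 -0.2782 0.0155]·P = 0.0006
Cramer: x(z) = -0.0025+0.1006z;  y(z) = 0.0022-0.1157z
sphere 1 gives Az²+Bz+C=0 with A=1.0235, B=0.0675, C=-0.1747;  B²−4AC=0.7198;  roots -0.4474, 0.3815;  negative root z = -0.4474
x = -0.0475, y = 0.0539

(-0.0475, 0.0539, -0.4474)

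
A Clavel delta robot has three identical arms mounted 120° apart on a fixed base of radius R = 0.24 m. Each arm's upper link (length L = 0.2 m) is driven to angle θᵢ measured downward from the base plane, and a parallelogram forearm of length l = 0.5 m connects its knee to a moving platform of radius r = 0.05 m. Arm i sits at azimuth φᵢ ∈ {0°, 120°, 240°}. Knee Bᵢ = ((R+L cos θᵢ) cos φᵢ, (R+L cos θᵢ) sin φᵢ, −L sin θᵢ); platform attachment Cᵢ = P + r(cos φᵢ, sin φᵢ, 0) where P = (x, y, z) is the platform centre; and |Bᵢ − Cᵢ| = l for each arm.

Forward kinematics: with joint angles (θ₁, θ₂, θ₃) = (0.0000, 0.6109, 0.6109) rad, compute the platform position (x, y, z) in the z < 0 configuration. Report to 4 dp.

(0.0936, 0.0000, -0.4027)

S1 = (0.3900·cos0.0°, 0.3900·sin0.0°, 0.0000) = (0.3900, 0.0000, 0.0000)
S2 = (0.3538·cos120.0°, 0.3538·sin120.0°, -0.1147) = (-0.1769, 0.3064, -0.1147)
arm 3 at φ=240.0°: e+L cos θ3 = 0.3538;  S3 = (-0.1769, -0.3064, -0.1147)
subtract pairs → two planes through P
plane₁₂: -1.1338x+0.6128y+-0.2294z = -0.0137
det = 1.3897;  x = 0.0121+-0.2024z,  y = 0.0000+0.0000z
into |P−S₁|² = l²: 1.0409z² + 0.1529z + -0.1072 = 0;  Δ = 0.4698;  z = -0.4027 or 0.2558 → z<0 root = -0.4027
x = 0.0936, y = 0.0000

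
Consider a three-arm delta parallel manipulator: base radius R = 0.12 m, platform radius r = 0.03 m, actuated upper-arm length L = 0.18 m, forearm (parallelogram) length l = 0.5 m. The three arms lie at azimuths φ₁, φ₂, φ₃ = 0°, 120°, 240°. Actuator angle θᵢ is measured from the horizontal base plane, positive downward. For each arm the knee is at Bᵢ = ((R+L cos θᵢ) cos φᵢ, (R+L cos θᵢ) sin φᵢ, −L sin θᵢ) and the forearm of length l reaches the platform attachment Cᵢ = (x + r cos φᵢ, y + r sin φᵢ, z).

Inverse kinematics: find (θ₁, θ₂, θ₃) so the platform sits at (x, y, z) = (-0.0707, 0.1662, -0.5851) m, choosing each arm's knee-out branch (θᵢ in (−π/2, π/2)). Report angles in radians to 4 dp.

arm 1 (φ=0.0°): x'=-0.0707, y'=0.1662
  A=0.1607, B=-0.5851, C=(l²−L²−A²−y'²−z²)/(2L)=-0.4950
  √(A²+B²)=0.6068;  θ1 = -1.3028+2.5248 ≈ 1.2221
rotate P by −φ2: (0.1793, -0.0219, -0.5851)
  A=-0.0893, B=-0.5851, C=(l²−L²−A²−y'²−z²)/(2L)=-0.3700
  γ=atan2(-0.5851,-0.0893)=-1.7222;  ψ=arccos(-0.6251)=2.2461;  θ2=γ+ψ≈0.5238
φ3=240.0° → target in arm frame (-0.1086, -0.1443)
  e−x'=0.1986;  (l²−L²−(e−x')²−y'²−z²)/2L = -0.5139
  γ=atan2(-0.5851,0.1986)=-1.2436;  ψ=arccos(-0.8317)=2.5530;  θ3=γ+ψ≈1.3094

θ₁ = 1.2221, θ₂ = 0.5238, θ₃ = 1.3094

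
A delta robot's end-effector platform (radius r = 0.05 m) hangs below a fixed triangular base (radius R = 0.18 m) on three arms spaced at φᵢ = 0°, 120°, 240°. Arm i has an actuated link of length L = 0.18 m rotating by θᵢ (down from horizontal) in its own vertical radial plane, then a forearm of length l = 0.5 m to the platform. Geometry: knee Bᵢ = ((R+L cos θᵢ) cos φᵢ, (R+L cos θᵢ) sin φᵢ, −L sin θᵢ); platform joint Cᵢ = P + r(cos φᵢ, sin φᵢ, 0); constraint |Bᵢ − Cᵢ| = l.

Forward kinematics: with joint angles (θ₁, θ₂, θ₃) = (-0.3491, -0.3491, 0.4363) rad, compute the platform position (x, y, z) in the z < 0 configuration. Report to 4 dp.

O1 = (0.2991·cos0.0°, 0.2991·sin0.0°, 0.0616) = (0.2991, 0.0000, 0.0616)
φ2=120.0°: virtual centre (-0.1496, 0.2591, 0.0616), radius l
arm 3 at φ=240.0°: e+L cos θ3 = 0.2931;  O3 = (-0.1466, -0.2539, -0.0761)
eliminate P² terms by subtracting sphere 1 from 2 and 3
plane₁₂: -0.8974x+0.5181y+0.0000z = 0.0000
det = 0.9175;  x = 0.0009+-0.1554z,  y = 0.0015+-0.2692z
quadratic in z: (1.0967)z²+(-0.0312)z+(-0.1572)=0, √Δ=0.8311 → z ∈ {-0.3647, 0.3932}; z = -0.3647 (taking z<0)
x = 0.0576, y = 0.0997

(0.0576, 0.0997, -0.3647)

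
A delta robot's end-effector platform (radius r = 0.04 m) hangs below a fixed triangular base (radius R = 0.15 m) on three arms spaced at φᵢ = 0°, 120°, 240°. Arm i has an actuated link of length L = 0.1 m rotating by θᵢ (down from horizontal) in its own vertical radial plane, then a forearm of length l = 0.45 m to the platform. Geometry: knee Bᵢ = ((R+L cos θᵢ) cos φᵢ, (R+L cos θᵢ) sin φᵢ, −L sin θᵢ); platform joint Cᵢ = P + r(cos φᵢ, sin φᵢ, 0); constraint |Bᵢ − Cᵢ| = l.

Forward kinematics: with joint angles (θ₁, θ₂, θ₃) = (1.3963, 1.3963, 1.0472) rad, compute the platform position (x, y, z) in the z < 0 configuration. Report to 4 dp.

(-0.0219, -0.0379, -0.5213)

arm 1 at φ=0.0°: (R−r)+L cos θ1 = 0.1274;  O1 = (0.1274, 0.0000, -0.0985)
φ2=120.0°: virtual centre (-0.0637, 0.1103, -0.0985), radius l
arm 3 at φ=240.0°: (R−r)+L cos θ3 = 0.1600;  O3 = (-0.0800, -0.1386, -0.0866)
|O₂|²−|O₁|² = 0.0000;  |O₃|²−|O₁|² = 0.0072
linear system: -0.3821x+0.2206y = 0.0000−0.0000z; -0.4147x+-0.2771y = 0.0072−0.0238z
det = 0.1974;  x = -0.0080+0.0266z,  y = -0.0139+0.0460z
sphere 1 gives Az²+Bz+C=0 with A=1.0028, B=0.1885, C=-0.1743;  B²−4AC=0.7346;  roots -0.5213, 0.3334;  negative root z = -0.5213
x = -0.0219, y = -0.0379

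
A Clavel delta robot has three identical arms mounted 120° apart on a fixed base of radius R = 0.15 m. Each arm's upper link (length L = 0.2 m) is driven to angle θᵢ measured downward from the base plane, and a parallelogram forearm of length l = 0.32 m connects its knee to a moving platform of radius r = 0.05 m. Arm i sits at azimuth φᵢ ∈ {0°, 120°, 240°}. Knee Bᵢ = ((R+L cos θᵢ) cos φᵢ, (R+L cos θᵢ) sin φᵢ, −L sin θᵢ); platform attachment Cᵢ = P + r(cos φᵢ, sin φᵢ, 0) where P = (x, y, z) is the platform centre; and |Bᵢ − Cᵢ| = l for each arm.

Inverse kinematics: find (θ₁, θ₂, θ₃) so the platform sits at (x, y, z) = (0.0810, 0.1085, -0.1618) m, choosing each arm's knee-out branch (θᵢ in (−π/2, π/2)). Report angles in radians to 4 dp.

θ₁ = -0.2617, θ₂ = 0.0005, θ₃ = 1.1343

rotate P by −φ1: (0.0810, 0.1085, -0.1618)
  e−x'=0.0190;  (l²−L²−(e−x')²−y'²−z²)/2L = 0.0602
  γ=atan2(-0.1618,0.0190)=-1.4539;  ψ=arccos(0.3696)=1.1922;  θ1=γ+ψ≈-0.2617
φ2=120.0° → target in arm frame (0.0535, -0.1244)
  A=0.0465, B=-0.1618, C=(l²−L²−A²−y'²−z²)/(2L)=0.0465
  √(A²+B²)=0.1684;  θ2 = -1.2907+1.2913 ≈ 0.0005
rotate P by −φ3: (-0.1345, 0.0159, -0.1618)
  A=0.2345, B=-0.1618, C=(l²−L²−A²−y'²−z²)/(2L)=-0.0475
  γ=atan2(-0.1618,0.2345)=-0.6040;  ψ=arccos(-0.1668)=1.7384;  θ3=γ+ψ≈1.1343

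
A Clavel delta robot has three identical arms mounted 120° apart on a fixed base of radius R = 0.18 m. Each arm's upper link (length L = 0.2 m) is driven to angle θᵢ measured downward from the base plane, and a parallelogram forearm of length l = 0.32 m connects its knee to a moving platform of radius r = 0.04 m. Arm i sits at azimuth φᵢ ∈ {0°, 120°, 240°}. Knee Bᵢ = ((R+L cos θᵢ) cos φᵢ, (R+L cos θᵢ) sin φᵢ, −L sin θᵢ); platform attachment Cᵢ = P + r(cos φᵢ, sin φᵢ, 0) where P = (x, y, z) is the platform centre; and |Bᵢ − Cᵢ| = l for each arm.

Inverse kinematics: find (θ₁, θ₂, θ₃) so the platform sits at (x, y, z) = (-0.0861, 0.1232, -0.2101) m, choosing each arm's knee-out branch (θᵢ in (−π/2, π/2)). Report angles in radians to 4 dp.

θ₁ = 1.2217, θ₂ = -0.2619, θ₃ = 1.1346

rotate P by −φ1: (-0.0861, 0.1232, -0.2101)
  A=0.2261, B=-0.2101, C=(l²−L²−A²−y'²−z²)/(2L)=-0.1201
  θ1 = atan2(B,A) + arccos(C/0.3086) = 1.2217
arm 2 (φ=120.0°): x'=0.1497, y'=0.0130
  A=-0.0097, B=-0.2101, C=(l²−L²−A²−y'²−z²)/(2L)=0.0450
  √(A²+B²)=0.2103;  θ2 = -1.6171+1.3552 ≈ -0.2619
arm 3 (φ=240.0°): x'=-0.0636, y'=-0.1362
  A=0.2036, B=-0.2101, C=(l²−L²−A²−y'²−z²)/(2L)=-0.1044
  √(A²+B²)=0.2926;  θ3 = -0.8010+1.9356 ≈ 1.1346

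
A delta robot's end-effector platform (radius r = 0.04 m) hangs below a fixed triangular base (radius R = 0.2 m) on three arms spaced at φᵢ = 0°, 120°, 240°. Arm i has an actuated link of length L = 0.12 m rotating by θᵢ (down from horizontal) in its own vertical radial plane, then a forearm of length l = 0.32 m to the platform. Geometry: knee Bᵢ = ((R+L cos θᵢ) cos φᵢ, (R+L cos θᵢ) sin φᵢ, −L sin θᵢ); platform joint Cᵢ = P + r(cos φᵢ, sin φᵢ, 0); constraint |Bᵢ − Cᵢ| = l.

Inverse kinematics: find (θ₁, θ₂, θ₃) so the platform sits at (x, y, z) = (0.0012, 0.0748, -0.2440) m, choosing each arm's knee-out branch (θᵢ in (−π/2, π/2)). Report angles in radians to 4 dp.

θ₁ = 0.6106, θ₂ = 0.0873, θ₃ = 1.0470

rotate P by −φ1: (0.0012, 0.0748, -0.2440)
  e−x'=0.1588;  (l²−L²−(e−x')²−y'²−z²)/2L = -0.0098
  θ1 = atan2(B,A) + arccos(C/0.2911) = 0.6106
rotate P by −φ2: (0.0642, -0.0384, -0.2440)
  A cos θ + B sin θ = C:  0.0958·cos θ + -0.2440·sin θ = 0.0742
  γ=atan2(-0.2440,0.0958)=-1.1966;  ψ=arccos(0.2830)=1.2839;  θ2=γ+ψ≈0.0873
rotate P by −φ3: (-0.0654, -0.0364, -0.2440)
  e−x'=0.2254;  (l²−L²−(e−x')²−y'²−z²)/2L = -0.0986
  γ=atan2(-0.2440,0.2254)=-0.8250;  ψ=arccos(-0.2967)=1.8720;  θ3=γ+ψ≈1.0470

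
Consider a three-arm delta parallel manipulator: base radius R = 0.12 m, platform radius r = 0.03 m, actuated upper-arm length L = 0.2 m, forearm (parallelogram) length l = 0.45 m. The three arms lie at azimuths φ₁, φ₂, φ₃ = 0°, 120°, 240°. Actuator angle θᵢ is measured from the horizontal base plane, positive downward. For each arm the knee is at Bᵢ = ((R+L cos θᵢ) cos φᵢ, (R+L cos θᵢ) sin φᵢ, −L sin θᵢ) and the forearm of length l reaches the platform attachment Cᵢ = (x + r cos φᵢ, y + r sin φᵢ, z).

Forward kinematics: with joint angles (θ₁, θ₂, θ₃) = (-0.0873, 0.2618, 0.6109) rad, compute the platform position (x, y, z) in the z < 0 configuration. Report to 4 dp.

arm 1 at φ=0.0°: (R−r)+L cos θ1 = 0.2892;  O1 = (0.2892, 0.0000, 0.0174)
O2 = (0.2832·cos120.0°, 0.2832·sin120.0°, -0.0518) = (-0.1416, 0.2452, -0.0518)
φ3=240.0°: virtual centre (-0.1269, -0.2198, -0.1147), radius l
eliminate P² terms by subtracting sphere 1 from 2 and 3
[-0.8617 0.4905 -0.1384]·P = -0.0011;  [-0.8323 -0.4396 -0.2643]·P = -0.0064
det = 0.7871;  x = 0.0046+-0.2420z,  y = 0.0058+-0.1430z
quadratic in z: (1.0790)z²+(0.1013)z+(-0.1211)=0, √Δ=0.7301 → z ∈ {-0.3852, 0.2914}; z = -0.3852 (taking z<0)
x = 0.0978, y = 0.0609

(0.0978, 0.0609, -0.3852)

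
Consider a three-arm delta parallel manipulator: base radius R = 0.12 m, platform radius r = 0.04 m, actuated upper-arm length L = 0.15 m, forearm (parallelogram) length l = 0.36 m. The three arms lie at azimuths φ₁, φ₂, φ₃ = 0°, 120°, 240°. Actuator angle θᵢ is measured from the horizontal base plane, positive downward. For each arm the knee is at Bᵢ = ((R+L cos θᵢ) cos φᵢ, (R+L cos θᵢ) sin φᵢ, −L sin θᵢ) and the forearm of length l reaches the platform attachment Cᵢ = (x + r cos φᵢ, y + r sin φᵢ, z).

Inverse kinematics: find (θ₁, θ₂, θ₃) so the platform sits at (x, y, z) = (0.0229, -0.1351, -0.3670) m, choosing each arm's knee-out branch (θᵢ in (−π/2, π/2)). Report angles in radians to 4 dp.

rotate P by −φ1: (0.0229, -0.1351, -0.3670)
  A cos θ + B sin θ = C:  0.0571·cos θ + -0.3670·sin θ = -0.1637
  θ1 = atan2(B,A) + arccos(C/0.3714) = 0.6107
rotate P by −φ2: (-0.1285, 0.0477, -0.3670)
  A cos θ + B sin θ = C:  0.2085·cos θ + -0.3670·sin θ = -0.2444
  γ=atan2(-0.3670,0.2085)=-1.0543;  ψ=arccos(-0.5790)=2.1883;  θ2=γ+ψ≈1.1341
rotate P by −φ3: (0.1056, 0.0874, -0.3670)
  e−x'=-0.0256;  (l²−L²−(e−x')²−y'²−z²)/2L = -0.1196
  θ3 = atan2(B,A) + arccos(C/0.3679) = 0.2616

θ₁ = 0.6107, θ₂ = 1.1341, θ₃ = 0.2616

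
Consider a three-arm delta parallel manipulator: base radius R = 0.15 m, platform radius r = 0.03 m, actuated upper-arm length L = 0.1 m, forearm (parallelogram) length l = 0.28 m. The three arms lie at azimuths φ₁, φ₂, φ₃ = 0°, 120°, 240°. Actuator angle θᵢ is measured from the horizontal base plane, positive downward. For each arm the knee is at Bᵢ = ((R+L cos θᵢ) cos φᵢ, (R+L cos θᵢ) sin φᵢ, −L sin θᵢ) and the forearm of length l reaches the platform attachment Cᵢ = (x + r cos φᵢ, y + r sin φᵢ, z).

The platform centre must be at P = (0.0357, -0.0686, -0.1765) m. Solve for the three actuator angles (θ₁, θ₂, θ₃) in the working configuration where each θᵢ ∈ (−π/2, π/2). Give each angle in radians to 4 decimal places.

φ1=0.0° → target in arm frame (0.0357, -0.0686)
  e−x'=0.0843;  (l²−L²−(e−x')²−y'²−z²)/2L = 0.1272
  √(A²+B²)=0.1956;  θ1 = -1.1252+0.8630 ≈ -0.2623
arm 2 (φ=120.0°): x'=-0.0773, y'=0.0034
  A=0.1973, B=-0.1765, C=(l²−L²−A²−y'²−z²)/(2L)=-0.0084
  θ2 = atan2(B,A) + arccos(C/0.2647) = 0.8725
arm 3 (φ=240.0°): x'=0.0416, y'=0.0652
  A=0.0784, B=-0.1765, C=(l²−L²−A²−y'²−z²)/(2L)=0.1342
  √(A²+B²)=0.1931;  θ3 = -1.1526+0.8026 ≈ -0.3500

θ₁ = -0.2623, θ₂ = 0.8725, θ₃ = -0.3500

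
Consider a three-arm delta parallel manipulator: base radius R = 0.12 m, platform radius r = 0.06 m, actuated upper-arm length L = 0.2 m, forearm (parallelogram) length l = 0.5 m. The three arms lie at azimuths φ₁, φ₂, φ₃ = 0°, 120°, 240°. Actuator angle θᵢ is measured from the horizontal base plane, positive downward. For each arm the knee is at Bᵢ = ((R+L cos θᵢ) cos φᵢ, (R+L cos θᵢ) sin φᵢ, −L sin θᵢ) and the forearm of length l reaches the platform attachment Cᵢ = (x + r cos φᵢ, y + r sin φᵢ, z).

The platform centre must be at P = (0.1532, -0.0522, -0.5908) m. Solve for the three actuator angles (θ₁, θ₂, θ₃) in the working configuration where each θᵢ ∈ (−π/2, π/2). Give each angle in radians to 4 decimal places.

θ₁ = 0.5237, θ₂ = 1.1345, θ₃ = 0.9599

arm 1 (φ=0.0°): x'=0.1532, y'=-0.0522
  A cos θ + B sin θ = C:  -0.0932·cos θ + -0.5908·sin θ = -0.3761
  √(A²+B²)=0.5981;  θ1 = -1.7273+2.2509 ≈ 0.5237
arm 2 (φ=120.0°): x'=-0.1218, y'=-0.1066
  A cos θ + B sin θ = C:  0.1818·cos θ + -0.5908·sin θ = -0.4586
  θ2 = atan2(B,A) + arccos(C/0.6181) = 1.1345
φ3=240.0° → target in arm frame (-0.0314, 0.1588)
  A=0.0914, B=-0.5908, C=(l²−L²−A²−y'²−z²)/(2L)=-0.4315
  γ=atan2(-0.5908,0.0914)=-1.4173;  ψ=arccos(-0.7218)=2.3772;  θ3=γ+ψ≈0.9599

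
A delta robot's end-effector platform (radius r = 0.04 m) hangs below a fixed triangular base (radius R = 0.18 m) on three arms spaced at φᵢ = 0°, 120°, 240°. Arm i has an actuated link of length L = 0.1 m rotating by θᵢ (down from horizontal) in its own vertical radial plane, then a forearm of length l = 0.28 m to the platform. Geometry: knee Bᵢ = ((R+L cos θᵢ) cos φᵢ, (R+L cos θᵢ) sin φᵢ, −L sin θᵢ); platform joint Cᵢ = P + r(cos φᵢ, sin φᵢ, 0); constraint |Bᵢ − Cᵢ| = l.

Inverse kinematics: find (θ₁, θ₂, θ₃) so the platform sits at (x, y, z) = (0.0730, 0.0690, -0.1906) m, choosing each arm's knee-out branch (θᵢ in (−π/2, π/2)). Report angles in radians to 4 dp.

θ₁ = -0.2622, θ₂ = 0.3493, θ₃ = 1.3086

arm 1 (φ=0.0°): x'=0.0730, y'=0.0690
  A cos θ + B sin θ = C:  0.0670·cos θ + -0.1906·sin θ = 0.1141
  √(A²+B²)=0.2020;  θ1 = -1.2328+0.9706 ≈ -0.2622
rotate P by −φ2: (0.0233, -0.0977, -0.1906)
  e−x'=0.1167;  (l²−L²−(e−x')²−y'²−z²)/2L = 0.0445
  γ=atan2(-0.1906,0.1167)=-1.0212;  ψ=arccos(0.1989)=1.3705;  θ2=γ+ψ≈0.3493
φ3=240.0° → target in arm frame (-0.0963, 0.0287)
  A=0.2363, B=-0.1906, C=(l²−L²−A²−y'²−z²)/(2L)=-0.1228
  γ=atan2(-0.1906,0.2363)=-0.6788;  ψ=arccos(-0.4047)=1.9875;  θ3=γ+ψ≈1.3086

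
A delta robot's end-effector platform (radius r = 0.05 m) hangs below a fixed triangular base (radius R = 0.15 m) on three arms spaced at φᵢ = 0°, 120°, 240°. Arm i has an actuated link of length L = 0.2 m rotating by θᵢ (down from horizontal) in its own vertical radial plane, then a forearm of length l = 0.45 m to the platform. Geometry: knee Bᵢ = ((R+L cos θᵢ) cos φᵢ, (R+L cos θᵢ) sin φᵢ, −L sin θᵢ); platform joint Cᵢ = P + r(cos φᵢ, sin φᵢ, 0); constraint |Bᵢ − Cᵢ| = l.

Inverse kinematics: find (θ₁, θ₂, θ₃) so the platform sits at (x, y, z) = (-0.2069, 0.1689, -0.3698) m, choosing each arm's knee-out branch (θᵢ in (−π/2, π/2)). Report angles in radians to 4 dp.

arm 1 (φ=0.0°): x'=-0.2069, y'=0.1689
  A cos θ + B sin θ = C:  0.3069·cos θ + -0.3698·sin θ = -0.2424
  γ=atan2(-0.3698,0.3069)=-0.8781;  ψ=arccos(-0.5044)=2.0995;  θ1=γ+ψ≈1.2215
φ2=120.0° → target in arm frame (0.2497, 0.0947)
  A cos θ + B sin θ = C:  -0.1497·cos θ + -0.3698·sin θ = -0.0141
  √(A²+B²)=0.3990;  θ2 = -1.9555+1.6062 ≈ -0.3493
arm 3 (φ=240.0°): x'=-0.0428, y'=-0.2636
  e−x'=0.1428;  (l²−L²−(e−x')²−y'²−z²)/2L = -0.1604
  θ3 = atan2(B,A) + arccos(C/0.3964) = 0.7851

θ₁ = 1.2215, θ₂ = -0.3493, θ₃ = 0.7851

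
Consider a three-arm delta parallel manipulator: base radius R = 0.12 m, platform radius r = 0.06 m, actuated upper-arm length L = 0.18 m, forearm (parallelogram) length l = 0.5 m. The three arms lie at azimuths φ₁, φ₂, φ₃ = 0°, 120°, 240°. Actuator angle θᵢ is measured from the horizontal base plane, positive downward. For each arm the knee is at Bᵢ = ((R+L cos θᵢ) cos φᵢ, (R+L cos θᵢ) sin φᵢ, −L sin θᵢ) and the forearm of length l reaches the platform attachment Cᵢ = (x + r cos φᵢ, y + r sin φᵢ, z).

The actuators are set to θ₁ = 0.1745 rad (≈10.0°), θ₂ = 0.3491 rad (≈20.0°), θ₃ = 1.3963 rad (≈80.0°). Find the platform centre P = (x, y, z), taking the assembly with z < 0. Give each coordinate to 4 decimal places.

O1 = (0.2373·cos0.0°, 0.2373·sin0.0°, -0.0313) = (0.2373, 0.0000, -0.0313)
O2 = (0.2291·cos120.0°, 0.2291·sin120.0°, -0.0616) = (-0.1146, 0.1984, -0.0616)
O3 = (0.0913·cos240.0°, 0.0913·sin240.0°, -0.1773) = (-0.0456, -0.0790, -0.1773)
subtract pairs → two planes through P
linear system: -0.7037x+0.3969y = -0.0010−-0.0606z; -0.5658x+-0.1580y = -0.0175−-0.2920z
Cramer: x(z) = 0.0212-0.3737z;  y(z) = 0.0351-0.5098z
into |P−O₁|² = l²: 1.3996z² + 0.1883z + -0.2011 = 0;  Δ = 1.1613;  z = -0.4522 or 0.3177 → z<0 root = -0.4522
x = 0.1902, y = 0.2656

(0.1902, 0.2656, -0.4522)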